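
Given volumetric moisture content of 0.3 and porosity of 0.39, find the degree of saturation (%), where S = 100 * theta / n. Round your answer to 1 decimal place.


Step 1: S = 100 * theta_v / n
Step 2: S = 100 * 0.3 / 0.39
Step 3: S = 76.9%

76.9


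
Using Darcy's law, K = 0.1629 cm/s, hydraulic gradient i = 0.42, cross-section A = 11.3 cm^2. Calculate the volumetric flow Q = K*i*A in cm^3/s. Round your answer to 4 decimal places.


Step 1: Apply Darcy's law: Q = K * i * A
Step 2: Q = 0.1629 * 0.42 * 11.3
Step 3: Q = 0.7731 cm^3/s

0.7731


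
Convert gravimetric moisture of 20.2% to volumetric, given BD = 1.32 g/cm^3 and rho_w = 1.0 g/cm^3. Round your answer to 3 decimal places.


Step 1: theta = (w / 100) * BD / rho_w
Step 2: theta = (20.2 / 100) * 1.32 / 1.0
Step 3: theta = 0.202 * 1.32
Step 4: theta = 0.267

0.267


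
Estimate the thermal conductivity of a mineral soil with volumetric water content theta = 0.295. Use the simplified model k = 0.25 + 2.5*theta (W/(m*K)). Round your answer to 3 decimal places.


Step 1: k = 0.25 + 2.5 * theta
Step 2: k = 0.25 + 2.5 * 0.295
Step 3: k = 0.25 + 0.738
Step 4: k = 0.988 W/(m*K)

0.988


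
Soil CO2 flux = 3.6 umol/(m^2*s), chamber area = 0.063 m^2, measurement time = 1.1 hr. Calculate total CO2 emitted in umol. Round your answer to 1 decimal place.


Step 1: Convert time to seconds: 1.1 hr * 3600 = 3960.0 s
Step 2: Total = flux * area * time_s
Step 3: Total = 3.6 * 0.063 * 3960.0
Step 4: Total = 898.1 umol

898.1


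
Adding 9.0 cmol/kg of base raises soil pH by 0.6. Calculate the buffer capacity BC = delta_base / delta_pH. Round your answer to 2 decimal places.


Step 1: BC = change in base / change in pH
Step 2: BC = 9.0 / 0.6
Step 3: BC = 15.0 cmol/(kg*pH unit)

15.0


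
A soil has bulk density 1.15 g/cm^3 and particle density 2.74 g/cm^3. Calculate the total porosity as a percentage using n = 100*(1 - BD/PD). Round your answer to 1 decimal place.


Step 1: Formula: n = 100 * (1 - BD / PD)
Step 2: n = 100 * (1 - 1.15 / 2.74)
Step 3: n = 100 * (1 - 0.41971)
Step 4: n = 58.0%

58.0


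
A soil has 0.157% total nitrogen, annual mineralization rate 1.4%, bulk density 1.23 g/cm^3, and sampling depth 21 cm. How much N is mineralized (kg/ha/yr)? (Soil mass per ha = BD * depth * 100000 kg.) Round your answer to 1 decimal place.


Step 1: Soil mass per ha = BD * depth * 100000 = 1.23 * 21 * 100000 = 2583000 kg
Step 2: Total N pool = soil mass * N%/100 = 2583000 * 0.157/100 = 4055.31 kg/ha
Step 3: N mineralized = N pool * rate%/100 = 4055.31 * 1.4/100 = 56.8 kg/ha/yr

56.8


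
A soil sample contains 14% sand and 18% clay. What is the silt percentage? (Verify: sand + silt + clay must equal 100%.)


Step 1: sand + silt + clay = 100%
Step 2: silt = 100 - sand - clay
Step 3: silt = 100 - 14 - 18
Step 4: silt = 68%

68


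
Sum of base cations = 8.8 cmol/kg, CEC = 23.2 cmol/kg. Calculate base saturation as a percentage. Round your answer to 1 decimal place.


Step 1: BS = 100 * (sum of bases) / CEC
Step 2: BS = 100 * 8.8 / 23.2
Step 3: BS = 37.9%

37.9


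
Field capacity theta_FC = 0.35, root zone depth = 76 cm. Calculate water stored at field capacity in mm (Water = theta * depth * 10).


Step 1: Water (mm) = theta_FC * depth (cm) * 10
Step 2: Water = 0.35 * 76 * 10
Step 3: Water = 266.0 mm

266.0


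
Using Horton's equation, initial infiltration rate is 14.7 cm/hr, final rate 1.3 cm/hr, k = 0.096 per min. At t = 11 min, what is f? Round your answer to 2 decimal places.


Step 1: f = fc + (f0 - fc) * exp(-k * t)
Step 2: exp(-0.096 * 11) = 0.347844
Step 3: f = 1.3 + (14.7 - 1.3) * 0.347844
Step 4: f = 1.3 + 13.4 * 0.347844
Step 5: f = 5.96 cm/hr

5.96


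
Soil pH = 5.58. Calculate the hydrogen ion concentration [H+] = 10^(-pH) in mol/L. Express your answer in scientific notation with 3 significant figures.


Step 1: [H+] = 10^(-pH)
Step 2: [H+] = 10^(-5.58)
Step 3: [H+] = 2.63e-06 mol/L

2.63e-06


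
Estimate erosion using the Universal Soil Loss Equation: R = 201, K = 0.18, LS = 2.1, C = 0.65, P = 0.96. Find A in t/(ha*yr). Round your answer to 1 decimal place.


Step 1: A = R * K * LS * C * P
Step 2: R * K = 201 * 0.18 = 36.18
Step 3: (R*K) * LS = 36.18 * 2.1 = 75.978
Step 4: * C * P = 75.978 * 0.65 * 0.96 = 47.4
Step 5: A = 47.4 t/(ha*yr)

47.4


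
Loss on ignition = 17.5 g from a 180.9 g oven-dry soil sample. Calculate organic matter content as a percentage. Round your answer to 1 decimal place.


Step 1: OM% = 100 * LOI / sample mass
Step 2: OM = 100 * 17.5 / 180.9
Step 3: OM = 9.7%

9.7


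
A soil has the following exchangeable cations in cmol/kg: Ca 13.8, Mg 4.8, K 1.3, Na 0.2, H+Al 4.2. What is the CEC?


Step 1: CEC = Ca + Mg + K + Na + (H+Al)
Step 2: CEC = 13.8 + 4.8 + 1.3 + 0.2 + 4.2
Step 3: CEC = 24.3 cmol/kg

24.3


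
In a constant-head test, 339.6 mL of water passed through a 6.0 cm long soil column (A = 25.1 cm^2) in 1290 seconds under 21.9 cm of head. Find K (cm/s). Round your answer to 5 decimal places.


Step 1: K = Q * L / (A * t * h)
Step 2: Numerator = 339.6 * 6.0 = 2037.6
Step 3: Denominator = 25.1 * 1290 * 21.9 = 709100.1
Step 4: K = 2037.6 / 709100.1 = 0.00287 cm/s

0.00287


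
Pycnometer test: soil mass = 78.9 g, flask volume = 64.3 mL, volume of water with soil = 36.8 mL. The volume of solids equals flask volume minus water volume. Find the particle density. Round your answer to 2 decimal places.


Step 1: Volume of solids = flask volume - water volume with soil
Step 2: V_solids = 64.3 - 36.8 = 27.5 mL
Step 3: Particle density = mass / V_solids = 78.9 / 27.5 = 2.87 g/cm^3

2.87


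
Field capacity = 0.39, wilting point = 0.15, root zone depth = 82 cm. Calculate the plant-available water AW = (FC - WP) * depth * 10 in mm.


Step 1: Available water = (FC - WP) * depth * 10
Step 2: AW = (0.39 - 0.15) * 82 * 10
Step 3: AW = 0.24 * 82 * 10
Step 4: AW = 196.8 mm

196.8


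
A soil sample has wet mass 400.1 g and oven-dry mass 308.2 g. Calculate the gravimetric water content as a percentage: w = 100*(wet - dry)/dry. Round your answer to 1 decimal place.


Step 1: Water mass = wet - dry = 400.1 - 308.2 = 91.9 g
Step 2: w = 100 * water mass / dry mass
Step 3: w = 100 * 91.9 / 308.2 = 29.8%

29.8


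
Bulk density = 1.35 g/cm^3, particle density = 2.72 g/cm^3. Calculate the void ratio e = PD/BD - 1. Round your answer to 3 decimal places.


Step 1: e = PD / BD - 1
Step 2: e = 2.72 / 1.35 - 1
Step 3: e = 2.01481 - 1
Step 4: e = 1.015

1.015


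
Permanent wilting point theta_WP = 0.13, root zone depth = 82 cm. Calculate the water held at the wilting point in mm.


Step 1: Water (mm) = theta_WP * depth * 10
Step 2: Water = 0.13 * 82 * 10
Step 3: Water = 106.6 mm

106.6


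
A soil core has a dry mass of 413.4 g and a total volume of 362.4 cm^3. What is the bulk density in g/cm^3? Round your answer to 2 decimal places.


Step 1: Identify the formula: BD = dry mass / volume
Step 2: Substitute values: BD = 413.4 / 362.4
Step 3: BD = 1.14 g/cm^3

1.14


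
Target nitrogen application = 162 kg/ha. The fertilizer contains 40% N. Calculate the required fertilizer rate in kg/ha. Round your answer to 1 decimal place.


Step 1: Fertilizer rate = target N / (N content / 100)
Step 2: Rate = 162 / (40 / 100)
Step 3: Rate = 162 / 0.4
Step 4: Rate = 405.0 kg/ha

405.0


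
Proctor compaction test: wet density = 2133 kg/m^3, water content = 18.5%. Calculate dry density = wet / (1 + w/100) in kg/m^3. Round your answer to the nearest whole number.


Step 1: Dry density = wet density / (1 + w/100)
Step 2: Dry density = 2133 / (1 + 18.5/100)
Step 3: Dry density = 2133 / 1.185
Step 4: Dry density = 1800 kg/m^3

1800


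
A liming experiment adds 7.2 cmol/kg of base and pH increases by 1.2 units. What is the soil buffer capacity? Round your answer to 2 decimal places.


Step 1: BC = change in base / change in pH
Step 2: BC = 7.2 / 1.2
Step 3: BC = 6.0 cmol/(kg*pH unit)

6.0


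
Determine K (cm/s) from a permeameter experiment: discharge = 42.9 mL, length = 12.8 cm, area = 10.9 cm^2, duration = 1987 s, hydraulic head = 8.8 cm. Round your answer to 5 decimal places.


Step 1: K = Q * L / (A * t * h)
Step 2: Numerator = 42.9 * 12.8 = 549.12
Step 3: Denominator = 10.9 * 1987 * 8.8 = 190593.04
Step 4: K = 549.12 / 190593.04 = 0.00288 cm/s

0.00288


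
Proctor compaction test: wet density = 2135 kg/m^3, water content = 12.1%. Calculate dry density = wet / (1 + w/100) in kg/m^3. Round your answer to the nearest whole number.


Step 1: Dry density = wet density / (1 + w/100)
Step 2: Dry density = 2135 / (1 + 12.1/100)
Step 3: Dry density = 2135 / 1.121
Step 4: Dry density = 1905 kg/m^3

1905


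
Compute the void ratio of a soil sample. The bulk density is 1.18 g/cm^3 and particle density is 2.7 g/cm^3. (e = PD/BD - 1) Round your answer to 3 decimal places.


Step 1: e = PD / BD - 1
Step 2: e = 2.7 / 1.18 - 1
Step 3: e = 2.28814 - 1
Step 4: e = 1.288

1.288


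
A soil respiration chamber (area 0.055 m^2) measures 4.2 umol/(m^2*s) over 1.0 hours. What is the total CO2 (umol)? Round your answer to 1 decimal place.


Step 1: Convert time to seconds: 1.0 hr * 3600 = 3600.0 s
Step 2: Total = flux * area * time_s
Step 3: Total = 4.2 * 0.055 * 3600.0
Step 4: Total = 831.6 umol

831.6


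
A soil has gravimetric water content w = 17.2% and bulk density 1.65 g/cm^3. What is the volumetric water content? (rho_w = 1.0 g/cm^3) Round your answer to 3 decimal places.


Step 1: theta = (w / 100) * BD / rho_w
Step 2: theta = (17.2 / 100) * 1.65 / 1.0
Step 3: theta = 0.172 * 1.65
Step 4: theta = 0.284

0.284


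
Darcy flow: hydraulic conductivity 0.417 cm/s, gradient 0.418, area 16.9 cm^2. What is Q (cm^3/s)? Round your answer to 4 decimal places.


Step 1: Apply Darcy's law: Q = K * i * A
Step 2: Q = 0.417 * 0.418 * 16.9
Step 3: Q = 2.9458 cm^3/s

2.9458


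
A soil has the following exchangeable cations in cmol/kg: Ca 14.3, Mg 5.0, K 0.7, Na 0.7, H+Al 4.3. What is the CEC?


Step 1: CEC = Ca + Mg + K + Na + (H+Al)
Step 2: CEC = 14.3 + 5.0 + 0.7 + 0.7 + 4.3
Step 3: CEC = 25.0 cmol/kg

25.0


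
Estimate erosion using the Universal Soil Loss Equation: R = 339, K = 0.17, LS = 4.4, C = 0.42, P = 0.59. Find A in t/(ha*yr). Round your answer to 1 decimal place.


Step 1: A = R * K * LS * C * P
Step 2: R * K = 339 * 0.17 = 57.63
Step 3: (R*K) * LS = 57.63 * 4.4 = 253.572
Step 4: * C * P = 253.572 * 0.42 * 0.59 = 62.8
Step 5: A = 62.8 t/(ha*yr)

62.8


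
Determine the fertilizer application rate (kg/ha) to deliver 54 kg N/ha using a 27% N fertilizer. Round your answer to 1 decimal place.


Step 1: Fertilizer rate = target N / (N content / 100)
Step 2: Rate = 54 / (27 / 100)
Step 3: Rate = 54 / 0.27
Step 4: Rate = 200.0 kg/ha

200.0


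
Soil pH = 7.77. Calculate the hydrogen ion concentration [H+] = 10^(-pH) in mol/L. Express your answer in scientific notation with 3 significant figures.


Step 1: [H+] = 10^(-pH)
Step 2: [H+] = 10^(-7.77)
Step 3: [H+] = 1.70e-08 mol/L

1.70e-08


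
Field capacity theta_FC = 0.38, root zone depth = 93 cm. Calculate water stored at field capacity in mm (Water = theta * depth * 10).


Step 1: Water (mm) = theta_FC * depth (cm) * 10
Step 2: Water = 0.38 * 93 * 10
Step 3: Water = 353.4 mm

353.4


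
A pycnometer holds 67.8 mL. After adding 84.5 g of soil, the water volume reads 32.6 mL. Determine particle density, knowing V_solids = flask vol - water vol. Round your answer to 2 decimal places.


Step 1: Volume of solids = flask volume - water volume with soil
Step 2: V_solids = 67.8 - 32.6 = 35.2 mL
Step 3: Particle density = mass / V_solids = 84.5 / 35.2 = 2.4 g/cm^3

2.4


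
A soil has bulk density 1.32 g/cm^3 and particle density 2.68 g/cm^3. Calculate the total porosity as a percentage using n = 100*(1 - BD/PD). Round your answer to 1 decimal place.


Step 1: Formula: n = 100 * (1 - BD / PD)
Step 2: n = 100 * (1 - 1.32 / 2.68)
Step 3: n = 100 * (1 - 0.49254)
Step 4: n = 50.7%

50.7


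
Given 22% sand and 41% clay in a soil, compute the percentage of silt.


Step 1: sand + silt + clay = 100%
Step 2: silt = 100 - sand - clay
Step 3: silt = 100 - 22 - 41
Step 4: silt = 37%

37


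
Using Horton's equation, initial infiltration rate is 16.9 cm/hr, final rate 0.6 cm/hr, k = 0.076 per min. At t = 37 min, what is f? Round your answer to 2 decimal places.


Step 1: f = fc + (f0 - fc) * exp(-k * t)
Step 2: exp(-0.076 * 37) = 0.060085
Step 3: f = 0.6 + (16.9 - 0.6) * 0.060085
Step 4: f = 0.6 + 16.3 * 0.060085
Step 5: f = 1.58 cm/hr

1.58


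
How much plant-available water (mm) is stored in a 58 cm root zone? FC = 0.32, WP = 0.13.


Step 1: Available water = (FC - WP) * depth * 10
Step 2: AW = (0.32 - 0.13) * 58 * 10
Step 3: AW = 0.19 * 58 * 10
Step 4: AW = 110.2 mm

110.2


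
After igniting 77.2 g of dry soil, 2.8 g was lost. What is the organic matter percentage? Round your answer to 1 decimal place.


Step 1: OM% = 100 * LOI / sample mass
Step 2: OM = 100 * 2.8 / 77.2
Step 3: OM = 3.6%

3.6


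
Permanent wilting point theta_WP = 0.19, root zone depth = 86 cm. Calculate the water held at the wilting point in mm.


Step 1: Water (mm) = theta_WP * depth * 10
Step 2: Water = 0.19 * 86 * 10
Step 3: Water = 163.4 mm

163.4


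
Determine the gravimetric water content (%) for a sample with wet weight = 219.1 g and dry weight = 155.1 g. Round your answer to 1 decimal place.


Step 1: Water mass = wet - dry = 219.1 - 155.1 = 64.0 g
Step 2: w = 100 * water mass / dry mass
Step 3: w = 100 * 64.0 / 155.1 = 41.3%

41.3


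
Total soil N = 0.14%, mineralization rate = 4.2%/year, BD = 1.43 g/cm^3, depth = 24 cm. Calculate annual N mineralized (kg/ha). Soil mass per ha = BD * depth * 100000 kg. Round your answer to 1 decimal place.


Step 1: Soil mass per ha = BD * depth * 100000 = 1.43 * 24 * 100000 = 3432000 kg
Step 2: Total N pool = soil mass * N%/100 = 3432000 * 0.14/100 = 4804.8 kg/ha
Step 3: N mineralized = N pool * rate%/100 = 4804.8 * 4.2/100 = 201.8 kg/ha/yr

201.8


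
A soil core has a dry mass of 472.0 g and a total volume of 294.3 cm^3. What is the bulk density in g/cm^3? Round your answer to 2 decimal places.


Step 1: Identify the formula: BD = dry mass / volume
Step 2: Substitute values: BD = 472.0 / 294.3
Step 3: BD = 1.6 g/cm^3

1.6


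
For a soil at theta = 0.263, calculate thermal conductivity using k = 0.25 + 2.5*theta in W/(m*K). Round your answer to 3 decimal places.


Step 1: k = 0.25 + 2.5 * theta
Step 2: k = 0.25 + 2.5 * 0.263
Step 3: k = 0.25 + 0.658
Step 4: k = 0.908 W/(m*K)

0.908


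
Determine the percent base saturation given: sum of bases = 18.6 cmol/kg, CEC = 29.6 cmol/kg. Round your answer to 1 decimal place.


Step 1: BS = 100 * (sum of bases) / CEC
Step 2: BS = 100 * 18.6 / 29.6
Step 3: BS = 62.8%

62.8


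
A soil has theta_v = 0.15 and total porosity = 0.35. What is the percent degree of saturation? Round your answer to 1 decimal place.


Step 1: S = 100 * theta_v / n
Step 2: S = 100 * 0.15 / 0.35
Step 3: S = 42.9%

42.9


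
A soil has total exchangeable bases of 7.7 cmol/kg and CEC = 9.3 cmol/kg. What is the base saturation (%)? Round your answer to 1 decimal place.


Step 1: BS = 100 * (sum of bases) / CEC
Step 2: BS = 100 * 7.7 / 9.3
Step 3: BS = 82.8%

82.8


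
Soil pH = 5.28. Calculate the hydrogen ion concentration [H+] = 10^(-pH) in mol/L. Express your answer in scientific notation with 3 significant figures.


Step 1: [H+] = 10^(-pH)
Step 2: [H+] = 10^(-5.28)
Step 3: [H+] = 5.25e-06 mol/L

5.25e-06


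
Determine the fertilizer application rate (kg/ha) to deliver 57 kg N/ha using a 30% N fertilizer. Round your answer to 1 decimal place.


Step 1: Fertilizer rate = target N / (N content / 100)
Step 2: Rate = 57 / (30 / 100)
Step 3: Rate = 57 / 0.3
Step 4: Rate = 190.0 kg/ha

190.0


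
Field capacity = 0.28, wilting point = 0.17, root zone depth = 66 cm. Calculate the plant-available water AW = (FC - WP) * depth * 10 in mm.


Step 1: Available water = (FC - WP) * depth * 10
Step 2: AW = (0.28 - 0.17) * 66 * 10
Step 3: AW = 0.11 * 66 * 10
Step 4: AW = 72.6 mm

72.6


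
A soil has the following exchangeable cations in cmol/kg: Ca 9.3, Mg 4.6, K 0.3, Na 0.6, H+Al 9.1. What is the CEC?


Step 1: CEC = Ca + Mg + K + Na + (H+Al)
Step 2: CEC = 9.3 + 4.6 + 0.3 + 0.6 + 9.1
Step 3: CEC = 23.9 cmol/kg

23.9


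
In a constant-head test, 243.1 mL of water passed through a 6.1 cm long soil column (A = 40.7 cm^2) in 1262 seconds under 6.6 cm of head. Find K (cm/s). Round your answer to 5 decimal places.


Step 1: K = Q * L / (A * t * h)
Step 2: Numerator = 243.1 * 6.1 = 1482.91
Step 3: Denominator = 40.7 * 1262 * 6.6 = 338998.44
Step 4: K = 1482.91 / 338998.44 = 0.00437 cm/s

0.00437


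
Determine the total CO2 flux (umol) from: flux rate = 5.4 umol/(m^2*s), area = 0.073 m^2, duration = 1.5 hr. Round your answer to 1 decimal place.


Step 1: Convert time to seconds: 1.5 hr * 3600 = 5400.0 s
Step 2: Total = flux * area * time_s
Step 3: Total = 5.4 * 0.073 * 5400.0
Step 4: Total = 2128.7 umol

2128.7


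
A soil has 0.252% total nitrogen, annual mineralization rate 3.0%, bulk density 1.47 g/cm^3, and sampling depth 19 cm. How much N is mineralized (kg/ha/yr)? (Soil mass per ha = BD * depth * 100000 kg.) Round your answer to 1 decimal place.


Step 1: Soil mass per ha = BD * depth * 100000 = 1.47 * 19 * 100000 = 2793000 kg
Step 2: Total N pool = soil mass * N%/100 = 2793000 * 0.252/100 = 7038.36 kg/ha
Step 3: N mineralized = N pool * rate%/100 = 7038.36 * 3.0/100 = 211.2 kg/ha/yr

211.2


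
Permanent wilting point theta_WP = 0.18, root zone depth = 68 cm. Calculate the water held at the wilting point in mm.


Step 1: Water (mm) = theta_WP * depth * 10
Step 2: Water = 0.18 * 68 * 10
Step 3: Water = 122.4 mm

122.4


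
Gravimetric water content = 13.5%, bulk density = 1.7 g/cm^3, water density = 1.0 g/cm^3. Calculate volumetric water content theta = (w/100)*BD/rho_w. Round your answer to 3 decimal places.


Step 1: theta = (w / 100) * BD / rho_w
Step 2: theta = (13.5 / 100) * 1.7 / 1.0
Step 3: theta = 0.135 * 1.7
Step 4: theta = 0.23

0.23


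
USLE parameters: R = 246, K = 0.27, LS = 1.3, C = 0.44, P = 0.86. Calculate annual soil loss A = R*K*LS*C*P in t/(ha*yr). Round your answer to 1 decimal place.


Step 1: A = R * K * LS * C * P
Step 2: R * K = 246 * 0.27 = 66.42
Step 3: (R*K) * LS = 66.42 * 1.3 = 86.346
Step 4: * C * P = 86.346 * 0.44 * 0.86 = 32.7
Step 5: A = 32.7 t/(ha*yr)

32.7


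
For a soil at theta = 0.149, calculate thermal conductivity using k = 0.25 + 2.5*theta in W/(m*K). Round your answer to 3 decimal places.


Step 1: k = 0.25 + 2.5 * theta
Step 2: k = 0.25 + 2.5 * 0.149
Step 3: k = 0.25 + 0.373
Step 4: k = 0.623 W/(m*K)

0.623


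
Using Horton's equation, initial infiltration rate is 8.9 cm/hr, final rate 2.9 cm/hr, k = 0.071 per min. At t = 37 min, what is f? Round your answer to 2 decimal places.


Step 1: f = fc + (f0 - fc) * exp(-k * t)
Step 2: exp(-0.071 * 37) = 0.072295
Step 3: f = 2.9 + (8.9 - 2.9) * 0.072295
Step 4: f = 2.9 + 6.0 * 0.072295
Step 5: f = 3.33 cm/hr

3.33


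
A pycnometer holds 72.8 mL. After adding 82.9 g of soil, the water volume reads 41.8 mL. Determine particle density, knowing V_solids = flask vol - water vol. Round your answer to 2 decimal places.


Step 1: Volume of solids = flask volume - water volume with soil
Step 2: V_solids = 72.8 - 41.8 = 31.0 mL
Step 3: Particle density = mass / V_solids = 82.9 / 31.0 = 2.67 g/cm^3

2.67


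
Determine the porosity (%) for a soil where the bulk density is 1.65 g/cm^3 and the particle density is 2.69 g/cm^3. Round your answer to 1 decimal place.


Step 1: Formula: n = 100 * (1 - BD / PD)
Step 2: n = 100 * (1 - 1.65 / 2.69)
Step 3: n = 100 * (1 - 0.61338)
Step 4: n = 38.7%

38.7


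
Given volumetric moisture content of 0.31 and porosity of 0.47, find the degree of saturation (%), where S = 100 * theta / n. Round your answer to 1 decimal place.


Step 1: S = 100 * theta_v / n
Step 2: S = 100 * 0.31 / 0.47
Step 3: S = 66.0%

66.0


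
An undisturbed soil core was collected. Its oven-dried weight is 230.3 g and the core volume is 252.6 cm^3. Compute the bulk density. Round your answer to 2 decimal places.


Step 1: Identify the formula: BD = dry mass / volume
Step 2: Substitute values: BD = 230.3 / 252.6
Step 3: BD = 0.91 g/cm^3

0.91


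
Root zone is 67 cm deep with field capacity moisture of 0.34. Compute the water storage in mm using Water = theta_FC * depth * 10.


Step 1: Water (mm) = theta_FC * depth (cm) * 10
Step 2: Water = 0.34 * 67 * 10
Step 3: Water = 227.8 mm

227.8


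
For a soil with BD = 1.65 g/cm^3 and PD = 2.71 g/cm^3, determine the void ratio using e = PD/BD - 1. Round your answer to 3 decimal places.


Step 1: e = PD / BD - 1
Step 2: e = 2.71 / 1.65 - 1
Step 3: e = 1.64242 - 1
Step 4: e = 0.642

0.642


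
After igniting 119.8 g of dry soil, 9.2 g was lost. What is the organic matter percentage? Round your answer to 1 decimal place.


Step 1: OM% = 100 * LOI / sample mass
Step 2: OM = 100 * 9.2 / 119.8
Step 3: OM = 7.7%

7.7


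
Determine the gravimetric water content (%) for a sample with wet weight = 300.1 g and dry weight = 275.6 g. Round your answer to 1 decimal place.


Step 1: Water mass = wet - dry = 300.1 - 275.6 = 24.5 g
Step 2: w = 100 * water mass / dry mass
Step 3: w = 100 * 24.5 / 275.6 = 8.9%

8.9


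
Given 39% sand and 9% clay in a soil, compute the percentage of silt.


Step 1: sand + silt + clay = 100%
Step 2: silt = 100 - sand - clay
Step 3: silt = 100 - 39 - 9
Step 4: silt = 52%

52


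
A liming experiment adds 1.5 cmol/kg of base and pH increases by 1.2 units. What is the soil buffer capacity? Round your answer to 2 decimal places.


Step 1: BC = change in base / change in pH
Step 2: BC = 1.5 / 1.2
Step 3: BC = 1.25 cmol/(kg*pH unit)

1.25


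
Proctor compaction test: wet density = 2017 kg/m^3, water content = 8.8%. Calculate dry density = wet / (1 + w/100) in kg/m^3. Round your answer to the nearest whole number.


Step 1: Dry density = wet density / (1 + w/100)
Step 2: Dry density = 2017 / (1 + 8.8/100)
Step 3: Dry density = 2017 / 1.088
Step 4: Dry density = 1854 kg/m^3

1854


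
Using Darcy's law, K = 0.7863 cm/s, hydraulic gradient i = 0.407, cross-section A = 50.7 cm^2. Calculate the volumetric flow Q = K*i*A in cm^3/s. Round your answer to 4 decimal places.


Step 1: Apply Darcy's law: Q = K * i * A
Step 2: Q = 0.7863 * 0.407 * 50.7
Step 3: Q = 16.2252 cm^3/s

16.2252


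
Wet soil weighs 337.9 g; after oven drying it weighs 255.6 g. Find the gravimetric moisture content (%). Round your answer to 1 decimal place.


Step 1: Water mass = wet - dry = 337.9 - 255.6 = 82.3 g
Step 2: w = 100 * water mass / dry mass
Step 3: w = 100 * 82.3 / 255.6 = 32.2%

32.2


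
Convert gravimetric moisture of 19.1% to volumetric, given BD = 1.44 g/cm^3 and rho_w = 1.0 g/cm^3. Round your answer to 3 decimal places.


Step 1: theta = (w / 100) * BD / rho_w
Step 2: theta = (19.1 / 100) * 1.44 / 1.0
Step 3: theta = 0.191 * 1.44
Step 4: theta = 0.275

0.275


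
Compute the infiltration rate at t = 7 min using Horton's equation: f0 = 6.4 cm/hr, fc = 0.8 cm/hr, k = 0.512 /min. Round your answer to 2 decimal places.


Step 1: f = fc + (f0 - fc) * exp(-k * t)
Step 2: exp(-0.512 * 7) = 0.027764
Step 3: f = 0.8 + (6.4 - 0.8) * 0.027764
Step 4: f = 0.8 + 5.6 * 0.027764
Step 5: f = 0.96 cm/hr

0.96


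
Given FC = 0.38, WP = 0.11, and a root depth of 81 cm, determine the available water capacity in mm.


Step 1: Available water = (FC - WP) * depth * 10
Step 2: AW = (0.38 - 0.11) * 81 * 10
Step 3: AW = 0.27 * 81 * 10
Step 4: AW = 218.7 mm

218.7


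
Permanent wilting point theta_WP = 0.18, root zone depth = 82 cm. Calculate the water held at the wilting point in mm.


Step 1: Water (mm) = theta_WP * depth * 10
Step 2: Water = 0.18 * 82 * 10
Step 3: Water = 147.6 mm

147.6


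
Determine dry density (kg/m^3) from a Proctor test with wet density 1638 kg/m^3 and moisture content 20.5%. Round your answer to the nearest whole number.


Step 1: Dry density = wet density / (1 + w/100)
Step 2: Dry density = 1638 / (1 + 20.5/100)
Step 3: Dry density = 1638 / 1.205
Step 4: Dry density = 1359 kg/m^3

1359


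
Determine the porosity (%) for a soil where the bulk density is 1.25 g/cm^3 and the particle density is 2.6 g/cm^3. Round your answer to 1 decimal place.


Step 1: Formula: n = 100 * (1 - BD / PD)
Step 2: n = 100 * (1 - 1.25 / 2.6)
Step 3: n = 100 * (1 - 0.48077)
Step 4: n = 51.9%

51.9


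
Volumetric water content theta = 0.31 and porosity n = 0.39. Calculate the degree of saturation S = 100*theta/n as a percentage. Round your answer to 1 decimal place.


Step 1: S = 100 * theta_v / n
Step 2: S = 100 * 0.31 / 0.39
Step 3: S = 79.5%

79.5


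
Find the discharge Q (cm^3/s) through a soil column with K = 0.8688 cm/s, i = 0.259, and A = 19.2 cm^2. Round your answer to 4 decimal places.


Step 1: Apply Darcy's law: Q = K * i * A
Step 2: Q = 0.8688 * 0.259 * 19.2
Step 3: Q = 4.3204 cm^3/s

4.3204


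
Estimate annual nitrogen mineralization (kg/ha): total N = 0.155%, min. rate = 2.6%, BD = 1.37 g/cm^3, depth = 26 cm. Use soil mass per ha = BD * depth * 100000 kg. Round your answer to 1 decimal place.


Step 1: Soil mass per ha = BD * depth * 100000 = 1.37 * 26 * 100000 = 3562000 kg
Step 2: Total N pool = soil mass * N%/100 = 3562000 * 0.155/100 = 5521.1 kg/ha
Step 3: N mineralized = N pool * rate%/100 = 5521.1 * 2.6/100 = 143.5 kg/ha/yr

143.5


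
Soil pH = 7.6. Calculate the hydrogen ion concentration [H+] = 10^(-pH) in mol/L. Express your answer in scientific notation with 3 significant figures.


Step 1: [H+] = 10^(-pH)
Step 2: [H+] = 10^(-7.6)
Step 3: [H+] = 2.51e-08 mol/L

2.51e-08


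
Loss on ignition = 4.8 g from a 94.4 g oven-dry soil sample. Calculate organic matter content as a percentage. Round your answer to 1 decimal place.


Step 1: OM% = 100 * LOI / sample mass
Step 2: OM = 100 * 4.8 / 94.4
Step 3: OM = 5.1%

5.1


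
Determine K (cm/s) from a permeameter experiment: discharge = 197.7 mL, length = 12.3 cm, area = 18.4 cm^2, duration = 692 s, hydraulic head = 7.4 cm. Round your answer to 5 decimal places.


Step 1: K = Q * L / (A * t * h)
Step 2: Numerator = 197.7 * 12.3 = 2431.71
Step 3: Denominator = 18.4 * 692 * 7.4 = 94222.72
Step 4: K = 2431.71 / 94222.72 = 0.02581 cm/s

0.02581


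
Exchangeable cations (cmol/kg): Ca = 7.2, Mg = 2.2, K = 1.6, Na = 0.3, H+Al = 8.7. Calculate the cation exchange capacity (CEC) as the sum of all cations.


Step 1: CEC = Ca + Mg + K + Na + (H+Al)
Step 2: CEC = 7.2 + 2.2 + 1.6 + 0.3 + 8.7
Step 3: CEC = 20.0 cmol/kg

20.0


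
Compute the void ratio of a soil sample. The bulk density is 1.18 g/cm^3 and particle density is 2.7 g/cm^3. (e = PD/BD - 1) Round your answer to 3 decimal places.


Step 1: e = PD / BD - 1
Step 2: e = 2.7 / 1.18 - 1
Step 3: e = 2.28814 - 1
Step 4: e = 1.288

1.288


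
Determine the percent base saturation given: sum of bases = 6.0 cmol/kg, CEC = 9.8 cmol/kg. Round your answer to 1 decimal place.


Step 1: BS = 100 * (sum of bases) / CEC
Step 2: BS = 100 * 6.0 / 9.8
Step 3: BS = 61.2%

61.2


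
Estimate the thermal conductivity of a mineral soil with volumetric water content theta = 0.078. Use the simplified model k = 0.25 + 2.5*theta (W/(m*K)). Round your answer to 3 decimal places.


Step 1: k = 0.25 + 2.5 * theta
Step 2: k = 0.25 + 2.5 * 0.078
Step 3: k = 0.25 + 0.195
Step 4: k = 0.445 W/(m*K)

0.445


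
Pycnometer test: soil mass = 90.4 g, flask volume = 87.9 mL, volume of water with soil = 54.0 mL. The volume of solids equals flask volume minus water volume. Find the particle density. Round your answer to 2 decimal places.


Step 1: Volume of solids = flask volume - water volume with soil
Step 2: V_solids = 87.9 - 54.0 = 33.9 mL
Step 3: Particle density = mass / V_solids = 90.4 / 33.9 = 2.67 g/cm^3

2.67


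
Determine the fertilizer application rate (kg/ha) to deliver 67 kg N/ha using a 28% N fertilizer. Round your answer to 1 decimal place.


Step 1: Fertilizer rate = target N / (N content / 100)
Step 2: Rate = 67 / (28 / 100)
Step 3: Rate = 67 / 0.28
Step 4: Rate = 239.3 kg/ha

239.3


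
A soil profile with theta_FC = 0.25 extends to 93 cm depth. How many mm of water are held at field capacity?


Step 1: Water (mm) = theta_FC * depth (cm) * 10
Step 2: Water = 0.25 * 93 * 10
Step 3: Water = 232.5 mm

232.5


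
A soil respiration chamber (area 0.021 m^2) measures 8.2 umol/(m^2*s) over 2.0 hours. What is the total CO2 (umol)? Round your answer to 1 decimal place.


Step 1: Convert time to seconds: 2.0 hr * 3600 = 7200.0 s
Step 2: Total = flux * area * time_s
Step 3: Total = 8.2 * 0.021 * 7200.0
Step 4: Total = 1239.8 umol

1239.8


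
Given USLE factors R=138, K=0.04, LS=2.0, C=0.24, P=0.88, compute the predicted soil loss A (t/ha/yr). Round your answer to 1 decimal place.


Step 1: A = R * K * LS * C * P
Step 2: R * K = 138 * 0.04 = 5.52
Step 3: (R*K) * LS = 5.52 * 2.0 = 11.04
Step 4: * C * P = 11.04 * 0.24 * 0.88 = 2.3
Step 5: A = 2.3 t/(ha*yr)

2.3


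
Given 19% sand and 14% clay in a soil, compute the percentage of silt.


Step 1: sand + silt + clay = 100%
Step 2: silt = 100 - sand - clay
Step 3: silt = 100 - 19 - 14
Step 4: silt = 67%

67


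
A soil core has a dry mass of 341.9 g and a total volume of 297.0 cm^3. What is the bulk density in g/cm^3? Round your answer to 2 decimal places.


Step 1: Identify the formula: BD = dry mass / volume
Step 2: Substitute values: BD = 341.9 / 297.0
Step 3: BD = 1.15 g/cm^3

1.15


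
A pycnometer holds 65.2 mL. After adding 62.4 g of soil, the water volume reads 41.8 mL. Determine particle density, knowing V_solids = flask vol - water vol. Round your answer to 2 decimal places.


Step 1: Volume of solids = flask volume - water volume with soil
Step 2: V_solids = 65.2 - 41.8 = 23.4 mL
Step 3: Particle density = mass / V_solids = 62.4 / 23.4 = 2.67 g/cm^3

2.67


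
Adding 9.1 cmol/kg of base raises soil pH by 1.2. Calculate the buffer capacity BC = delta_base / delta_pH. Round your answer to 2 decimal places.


Step 1: BC = change in base / change in pH
Step 2: BC = 9.1 / 1.2
Step 3: BC = 7.58 cmol/(kg*pH unit)

7.58


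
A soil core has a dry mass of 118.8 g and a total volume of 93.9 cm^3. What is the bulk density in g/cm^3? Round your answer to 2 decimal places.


Step 1: Identify the formula: BD = dry mass / volume
Step 2: Substitute values: BD = 118.8 / 93.9
Step 3: BD = 1.27 g/cm^3

1.27


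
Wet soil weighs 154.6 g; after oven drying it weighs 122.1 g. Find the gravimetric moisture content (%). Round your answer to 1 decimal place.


Step 1: Water mass = wet - dry = 154.6 - 122.1 = 32.5 g
Step 2: w = 100 * water mass / dry mass
Step 3: w = 100 * 32.5 / 122.1 = 26.6%

26.6


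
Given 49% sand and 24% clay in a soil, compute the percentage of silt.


Step 1: sand + silt + clay = 100%
Step 2: silt = 100 - sand - clay
Step 3: silt = 100 - 49 - 24
Step 4: silt = 27%

27


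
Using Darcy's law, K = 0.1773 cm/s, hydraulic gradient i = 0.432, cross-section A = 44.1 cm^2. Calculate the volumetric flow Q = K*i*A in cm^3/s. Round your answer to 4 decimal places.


Step 1: Apply Darcy's law: Q = K * i * A
Step 2: Q = 0.1773 * 0.432 * 44.1
Step 3: Q = 3.3778 cm^3/s

3.3778


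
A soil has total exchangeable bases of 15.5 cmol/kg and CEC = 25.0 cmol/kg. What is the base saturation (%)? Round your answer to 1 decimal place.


Step 1: BS = 100 * (sum of bases) / CEC
Step 2: BS = 100 * 15.5 / 25.0
Step 3: BS = 62.0%

62.0


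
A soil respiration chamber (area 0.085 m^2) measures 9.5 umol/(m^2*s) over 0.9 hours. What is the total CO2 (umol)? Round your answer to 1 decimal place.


Step 1: Convert time to seconds: 0.9 hr * 3600 = 3240.0 s
Step 2: Total = flux * area * time_s
Step 3: Total = 9.5 * 0.085 * 3240.0
Step 4: Total = 2616.3 umol

2616.3


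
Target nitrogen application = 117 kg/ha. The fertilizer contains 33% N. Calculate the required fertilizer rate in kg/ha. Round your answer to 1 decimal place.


Step 1: Fertilizer rate = target N / (N content / 100)
Step 2: Rate = 117 / (33 / 100)
Step 3: Rate = 117 / 0.33
Step 4: Rate = 354.5 kg/ha

354.5


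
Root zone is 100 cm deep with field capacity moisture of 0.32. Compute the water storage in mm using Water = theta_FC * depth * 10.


Step 1: Water (mm) = theta_FC * depth (cm) * 10
Step 2: Water = 0.32 * 100 * 10
Step 3: Water = 320.0 mm

320.0


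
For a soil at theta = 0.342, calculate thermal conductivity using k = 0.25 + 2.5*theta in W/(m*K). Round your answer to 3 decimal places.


Step 1: k = 0.25 + 2.5 * theta
Step 2: k = 0.25 + 2.5 * 0.342
Step 3: k = 0.25 + 0.855
Step 4: k = 1.105 W/(m*K)

1.105


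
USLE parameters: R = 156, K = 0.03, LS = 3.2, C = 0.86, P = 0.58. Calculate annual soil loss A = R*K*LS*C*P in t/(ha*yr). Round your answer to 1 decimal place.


Step 1: A = R * K * LS * C * P
Step 2: R * K = 156 * 0.03 = 4.68
Step 3: (R*K) * LS = 4.68 * 3.2 = 14.976
Step 4: * C * P = 14.976 * 0.86 * 0.58 = 7.5
Step 5: A = 7.5 t/(ha*yr)

7.5


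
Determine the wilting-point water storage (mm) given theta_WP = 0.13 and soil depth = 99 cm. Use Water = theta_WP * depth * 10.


Step 1: Water (mm) = theta_WP * depth * 10
Step 2: Water = 0.13 * 99 * 10
Step 3: Water = 128.7 mm

128.7


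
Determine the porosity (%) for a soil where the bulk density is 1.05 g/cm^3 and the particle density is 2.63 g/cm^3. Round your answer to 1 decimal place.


Step 1: Formula: n = 100 * (1 - BD / PD)
Step 2: n = 100 * (1 - 1.05 / 2.63)
Step 3: n = 100 * (1 - 0.39924)
Step 4: n = 60.1%

60.1


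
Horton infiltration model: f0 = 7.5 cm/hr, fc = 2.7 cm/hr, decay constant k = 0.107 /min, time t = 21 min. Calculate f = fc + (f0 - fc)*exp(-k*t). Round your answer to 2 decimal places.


Step 1: f = fc + (f0 - fc) * exp(-k * t)
Step 2: exp(-0.107 * 21) = 0.105716
Step 3: f = 2.7 + (7.5 - 2.7) * 0.105716
Step 4: f = 2.7 + 4.8 * 0.105716
Step 5: f = 3.21 cm/hr

3.21


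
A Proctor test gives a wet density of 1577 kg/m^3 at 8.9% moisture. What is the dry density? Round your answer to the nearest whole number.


Step 1: Dry density = wet density / (1 + w/100)
Step 2: Dry density = 1577 / (1 + 8.9/100)
Step 3: Dry density = 1577 / 1.089
Step 4: Dry density = 1448 kg/m^3

1448


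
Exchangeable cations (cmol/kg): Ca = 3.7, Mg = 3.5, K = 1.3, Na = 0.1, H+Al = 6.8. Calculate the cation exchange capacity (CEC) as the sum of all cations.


Step 1: CEC = Ca + Mg + K + Na + (H+Al)
Step 2: CEC = 3.7 + 3.5 + 1.3 + 0.1 + 6.8
Step 3: CEC = 15.4 cmol/kg

15.4


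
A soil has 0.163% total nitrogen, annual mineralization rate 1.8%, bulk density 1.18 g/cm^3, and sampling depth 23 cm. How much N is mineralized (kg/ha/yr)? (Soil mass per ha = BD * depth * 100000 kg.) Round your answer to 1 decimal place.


Step 1: Soil mass per ha = BD * depth * 100000 = 1.18 * 23 * 100000 = 2714000 kg
Step 2: Total N pool = soil mass * N%/100 = 2714000 * 0.163/100 = 4423.82 kg/ha
Step 3: N mineralized = N pool * rate%/100 = 4423.82 * 1.8/100 = 79.6 kg/ha/yr

79.6


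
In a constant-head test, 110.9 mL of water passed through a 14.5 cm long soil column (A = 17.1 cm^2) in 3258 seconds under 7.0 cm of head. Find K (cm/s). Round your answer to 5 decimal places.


Step 1: K = Q * L / (A * t * h)
Step 2: Numerator = 110.9 * 14.5 = 1608.05
Step 3: Denominator = 17.1 * 3258 * 7.0 = 389982.6
Step 4: K = 1608.05 / 389982.6 = 0.00412 cm/s

0.00412


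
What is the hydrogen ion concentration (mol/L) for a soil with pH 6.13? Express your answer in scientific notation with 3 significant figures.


Step 1: [H+] = 10^(-pH)
Step 2: [H+] = 10^(-6.13)
Step 3: [H+] = 7.41e-07 mol/L

7.41e-07


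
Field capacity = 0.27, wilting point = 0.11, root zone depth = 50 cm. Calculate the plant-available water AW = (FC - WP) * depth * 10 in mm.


Step 1: Available water = (FC - WP) * depth * 10
Step 2: AW = (0.27 - 0.11) * 50 * 10
Step 3: AW = 0.16 * 50 * 10
Step 4: AW = 80.0 mm

80.0


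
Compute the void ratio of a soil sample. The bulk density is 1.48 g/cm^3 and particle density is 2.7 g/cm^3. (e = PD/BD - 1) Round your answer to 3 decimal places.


Step 1: e = PD / BD - 1
Step 2: e = 2.7 / 1.48 - 1
Step 3: e = 1.82432 - 1
Step 4: e = 0.824

0.824


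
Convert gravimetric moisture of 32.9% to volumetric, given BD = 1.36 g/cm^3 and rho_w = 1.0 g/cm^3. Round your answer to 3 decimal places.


Step 1: theta = (w / 100) * BD / rho_w
Step 2: theta = (32.9 / 100) * 1.36 / 1.0
Step 3: theta = 0.329 * 1.36
Step 4: theta = 0.447

0.447


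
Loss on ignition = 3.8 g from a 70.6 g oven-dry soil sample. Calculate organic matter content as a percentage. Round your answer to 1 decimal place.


Step 1: OM% = 100 * LOI / sample mass
Step 2: OM = 100 * 3.8 / 70.6
Step 3: OM = 5.4%

5.4


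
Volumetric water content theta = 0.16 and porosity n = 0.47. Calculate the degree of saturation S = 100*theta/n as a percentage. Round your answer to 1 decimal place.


Step 1: S = 100 * theta_v / n
Step 2: S = 100 * 0.16 / 0.47
Step 3: S = 34.0%

34.0


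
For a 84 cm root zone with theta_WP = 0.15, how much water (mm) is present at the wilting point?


Step 1: Water (mm) = theta_WP * depth * 10
Step 2: Water = 0.15 * 84 * 10
Step 3: Water = 126.0 mm

126.0


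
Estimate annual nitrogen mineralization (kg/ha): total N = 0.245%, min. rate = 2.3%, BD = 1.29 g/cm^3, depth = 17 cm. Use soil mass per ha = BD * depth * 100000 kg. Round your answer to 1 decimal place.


Step 1: Soil mass per ha = BD * depth * 100000 = 1.29 * 17 * 100000 = 2193000 kg
Step 2: Total N pool = soil mass * N%/100 = 2193000 * 0.245/100 = 5372.85 kg/ha
Step 3: N mineralized = N pool * rate%/100 = 5372.85 * 2.3/100 = 123.6 kg/ha/yr

123.6


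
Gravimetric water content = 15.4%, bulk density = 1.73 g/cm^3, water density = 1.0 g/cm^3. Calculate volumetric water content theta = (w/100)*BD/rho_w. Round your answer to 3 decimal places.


Step 1: theta = (w / 100) * BD / rho_w
Step 2: theta = (15.4 / 100) * 1.73 / 1.0
Step 3: theta = 0.154 * 1.73
Step 4: theta = 0.266

0.266


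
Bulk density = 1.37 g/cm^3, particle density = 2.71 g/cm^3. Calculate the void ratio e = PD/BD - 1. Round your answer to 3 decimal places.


Step 1: e = PD / BD - 1
Step 2: e = 2.71 / 1.37 - 1
Step 3: e = 1.9781 - 1
Step 4: e = 0.978

0.978


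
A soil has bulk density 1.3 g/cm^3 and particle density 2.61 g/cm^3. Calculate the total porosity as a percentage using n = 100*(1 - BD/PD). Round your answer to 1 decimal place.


Step 1: Formula: n = 100 * (1 - BD / PD)
Step 2: n = 100 * (1 - 1.3 / 2.61)
Step 3: n = 100 * (1 - 0.49808)
Step 4: n = 50.2%

50.2


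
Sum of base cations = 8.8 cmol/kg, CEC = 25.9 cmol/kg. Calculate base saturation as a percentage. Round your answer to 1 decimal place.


Step 1: BS = 100 * (sum of bases) / CEC
Step 2: BS = 100 * 8.8 / 25.9
Step 3: BS = 34.0%

34.0


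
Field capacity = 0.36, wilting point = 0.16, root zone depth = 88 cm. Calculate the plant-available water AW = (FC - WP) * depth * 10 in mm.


Step 1: Available water = (FC - WP) * depth * 10
Step 2: AW = (0.36 - 0.16) * 88 * 10
Step 3: AW = 0.2 * 88 * 10
Step 4: AW = 176.0 mm

176.0


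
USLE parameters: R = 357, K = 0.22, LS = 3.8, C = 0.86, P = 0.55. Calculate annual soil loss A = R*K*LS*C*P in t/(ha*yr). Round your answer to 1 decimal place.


Step 1: A = R * K * LS * C * P
Step 2: R * K = 357 * 0.22 = 78.54
Step 3: (R*K) * LS = 78.54 * 3.8 = 298.452
Step 4: * C * P = 298.452 * 0.86 * 0.55 = 141.2
Step 5: A = 141.2 t/(ha*yr)

141.2


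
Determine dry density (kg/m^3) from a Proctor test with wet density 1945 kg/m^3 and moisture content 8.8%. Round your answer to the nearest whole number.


Step 1: Dry density = wet density / (1 + w/100)
Step 2: Dry density = 1945 / (1 + 8.8/100)
Step 3: Dry density = 1945 / 1.088
Step 4: Dry density = 1788 kg/m^3

1788
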